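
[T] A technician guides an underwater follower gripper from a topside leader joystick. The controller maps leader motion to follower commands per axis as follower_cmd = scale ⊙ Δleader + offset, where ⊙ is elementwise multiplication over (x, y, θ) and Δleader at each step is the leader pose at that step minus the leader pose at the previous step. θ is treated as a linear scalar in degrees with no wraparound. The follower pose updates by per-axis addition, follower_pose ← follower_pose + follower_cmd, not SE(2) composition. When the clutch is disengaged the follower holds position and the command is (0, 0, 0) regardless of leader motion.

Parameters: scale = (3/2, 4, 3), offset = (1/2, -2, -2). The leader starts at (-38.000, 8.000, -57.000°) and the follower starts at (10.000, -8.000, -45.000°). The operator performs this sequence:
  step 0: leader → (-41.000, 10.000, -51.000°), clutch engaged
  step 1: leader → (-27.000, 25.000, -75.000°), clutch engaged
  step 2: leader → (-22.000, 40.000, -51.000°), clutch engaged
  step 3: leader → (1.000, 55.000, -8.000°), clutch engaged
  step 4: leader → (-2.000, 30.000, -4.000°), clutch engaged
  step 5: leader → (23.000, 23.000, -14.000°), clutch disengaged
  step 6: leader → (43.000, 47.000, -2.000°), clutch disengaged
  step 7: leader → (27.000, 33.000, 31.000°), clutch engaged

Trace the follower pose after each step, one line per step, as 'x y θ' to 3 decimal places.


step 0: Δleader=(-3.000, 2.000, 6.000°), engaged; cmd=(-4.000, 6.000, 16.000°) → follower=(6.000, -2.000, -29.000°)
step 1: Δleader=(14.000, 15.000, -24.000°), engaged; cmd=(21.500, 58.000, -74.000°) → follower=(27.500, 56.000, -103.000°)
step 2: Δleader=(5.000, 15.000, 24.000°), engaged; cmd=(8.000, 58.000, 70.000°) → follower=(35.500, 114.000, -33.000°)
step 3: Δleader=(23.000, 15.000, 43.000°), engaged; cmd=(35.000, 58.000, 127.000°) → follower=(70.500, 172.000, 94.000°)
step 4: Δleader=(-3.000, -25.000, 4.000°), engaged; cmd=(-4.000, -102.000, 10.000°) → follower=(66.500, 70.000, 104.000°)
step 5: Δleader=(25.000, -7.000, -10.000°), disengaged; cmd=(0,0,0) → follower holds at (66.500, 70.000, 104.000°)
step 6: Δleader=(20.000, 24.000, 12.000°), disengaged; cmd=(0,0,0) → follower holds at (66.500, 70.000, 104.000°)
step 7: Δleader=(-16.000, -14.000, 33.000°), engaged; cmd=(-23.500, -58.000, 97.000°) → follower=(43.000, 12.000, 201.000°)

6.000 -2.000 -29.000
27.500 56.000 -103.000
35.500 114.000 -33.000
70.500 172.000 94.000
66.500 70.000 104.000
66.500 70.000 104.000
66.500 70.000 104.000
43.000 12.000 201.000


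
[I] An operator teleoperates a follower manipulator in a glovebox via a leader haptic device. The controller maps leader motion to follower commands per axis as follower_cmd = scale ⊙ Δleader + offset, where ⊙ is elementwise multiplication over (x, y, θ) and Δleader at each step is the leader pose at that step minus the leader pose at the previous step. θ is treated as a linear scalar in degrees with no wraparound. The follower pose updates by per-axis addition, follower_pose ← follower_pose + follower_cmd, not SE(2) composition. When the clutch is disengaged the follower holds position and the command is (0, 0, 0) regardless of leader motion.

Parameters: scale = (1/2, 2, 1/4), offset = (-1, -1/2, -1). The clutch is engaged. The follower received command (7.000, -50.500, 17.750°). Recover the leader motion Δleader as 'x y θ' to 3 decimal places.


16.000 -25.000 75.000

axis x: (7.000 − -1) / (1/2) = 16.000
axis y: (-50.500 − -1/2) / (2) = -25.000
axis θ: (17.750 − -1) / (1/4) = 75.000


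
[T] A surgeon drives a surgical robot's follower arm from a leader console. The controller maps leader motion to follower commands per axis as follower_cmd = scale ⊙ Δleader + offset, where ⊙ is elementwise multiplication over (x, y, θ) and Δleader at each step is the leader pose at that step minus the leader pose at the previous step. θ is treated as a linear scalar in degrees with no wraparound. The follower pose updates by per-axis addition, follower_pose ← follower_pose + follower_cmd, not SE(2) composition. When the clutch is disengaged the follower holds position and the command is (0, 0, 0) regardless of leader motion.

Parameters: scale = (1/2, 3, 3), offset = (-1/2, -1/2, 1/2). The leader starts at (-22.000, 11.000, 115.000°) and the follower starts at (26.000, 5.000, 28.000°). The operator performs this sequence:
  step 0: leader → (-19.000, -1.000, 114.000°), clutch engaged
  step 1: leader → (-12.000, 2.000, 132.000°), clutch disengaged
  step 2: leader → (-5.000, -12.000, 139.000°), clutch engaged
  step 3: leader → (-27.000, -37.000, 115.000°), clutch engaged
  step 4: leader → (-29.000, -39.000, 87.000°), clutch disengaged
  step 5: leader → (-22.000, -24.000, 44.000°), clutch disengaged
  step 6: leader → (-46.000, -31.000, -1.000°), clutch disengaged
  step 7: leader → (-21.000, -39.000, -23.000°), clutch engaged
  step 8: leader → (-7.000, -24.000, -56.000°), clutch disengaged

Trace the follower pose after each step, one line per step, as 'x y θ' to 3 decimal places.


step 0: Δleader=(3.000, -12.000, -1.000°), engaged; cmd=(1.000, -36.500, -2.500°) → follower=(27.000, -31.500, 25.500°)
step 1: Δleader=(7.000, 3.000, 18.000°), disengaged; cmd=(0,0,0) → follower holds at (27.000, -31.500, 25.500°)
step 2: Δleader=(7.000, -14.000, 7.000°), engaged; cmd=(3.000, -42.500, 21.500°) → follower=(30.000, -74.000, 47.000°)
step 3: Δleader=(-22.000, -25.000, -24.000°), engaged; cmd=(-11.500, -75.500, -71.500°) → follower=(18.500, -149.500, -24.500°)
step 4: Δleader=(-2.000, -2.000, -28.000°), disengaged; cmd=(0,0,0) → follower holds at (18.500, -149.500, -24.500°)
step 5: Δleader=(7.000, 15.000, -43.000°), disengaged; cmd=(0,0,0) → follower holds at (18.500, -149.500, -24.500°)
step 6: Δleader=(-24.000, -7.000, -45.000°), disengaged; cmd=(0,0,0) → follower holds at (18.500, -149.500, -24.500°)
step 7: Δleader=(25.000, -8.000, -22.000°), engaged; cmd=(12.000, -24.500, -65.500°) → follower=(30.500, -174.000, -90.000°)
step 8: Δleader=(14.000, 15.000, -33.000°), disengaged; cmd=(0,0,0) → follower holds at (30.500, -174.000, -90.000°)

27.000 -31.500 25.500
27.000 -31.500 25.500
30.000 -74.000 47.000
18.500 -149.500 -24.500
18.500 -149.500 -24.500
18.500 -149.500 -24.500
18.500 -149.500 -24.500
30.500 -174.000 -90.000
30.500 -174.000 -90.000


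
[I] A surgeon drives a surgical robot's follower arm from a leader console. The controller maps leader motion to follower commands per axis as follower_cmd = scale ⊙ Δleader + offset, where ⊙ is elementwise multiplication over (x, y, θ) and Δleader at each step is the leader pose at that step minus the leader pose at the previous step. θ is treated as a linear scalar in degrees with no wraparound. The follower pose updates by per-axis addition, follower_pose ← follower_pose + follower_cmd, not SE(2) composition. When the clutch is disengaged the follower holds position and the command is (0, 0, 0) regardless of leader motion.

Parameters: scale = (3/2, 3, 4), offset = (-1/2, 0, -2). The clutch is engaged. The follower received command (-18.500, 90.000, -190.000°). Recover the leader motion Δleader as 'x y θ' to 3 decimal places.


axis x: (-18.500 − -1/2) / (3/2) = -12.000
axis y: (90.000 − 0) / (3) = 30.000
axis θ: (-190.000 − -2) / (4) = -47.000

-12.000 30.000 -47.000


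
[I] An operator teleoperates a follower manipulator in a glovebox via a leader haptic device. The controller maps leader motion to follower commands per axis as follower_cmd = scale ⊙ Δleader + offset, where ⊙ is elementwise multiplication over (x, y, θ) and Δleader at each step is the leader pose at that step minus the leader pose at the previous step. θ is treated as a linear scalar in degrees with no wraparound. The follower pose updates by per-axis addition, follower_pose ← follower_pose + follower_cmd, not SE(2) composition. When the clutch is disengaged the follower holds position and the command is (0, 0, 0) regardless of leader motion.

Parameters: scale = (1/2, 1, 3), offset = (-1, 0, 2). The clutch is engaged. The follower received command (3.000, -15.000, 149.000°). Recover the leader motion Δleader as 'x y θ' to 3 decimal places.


8.000 -15.000 49.000

axis x: (3.000 − -1) / (1/2) = 8.000
axis y: (-15.000 − 0) / (1) = -15.000
axis θ: (149.000 − 2) / (3) = 49.000


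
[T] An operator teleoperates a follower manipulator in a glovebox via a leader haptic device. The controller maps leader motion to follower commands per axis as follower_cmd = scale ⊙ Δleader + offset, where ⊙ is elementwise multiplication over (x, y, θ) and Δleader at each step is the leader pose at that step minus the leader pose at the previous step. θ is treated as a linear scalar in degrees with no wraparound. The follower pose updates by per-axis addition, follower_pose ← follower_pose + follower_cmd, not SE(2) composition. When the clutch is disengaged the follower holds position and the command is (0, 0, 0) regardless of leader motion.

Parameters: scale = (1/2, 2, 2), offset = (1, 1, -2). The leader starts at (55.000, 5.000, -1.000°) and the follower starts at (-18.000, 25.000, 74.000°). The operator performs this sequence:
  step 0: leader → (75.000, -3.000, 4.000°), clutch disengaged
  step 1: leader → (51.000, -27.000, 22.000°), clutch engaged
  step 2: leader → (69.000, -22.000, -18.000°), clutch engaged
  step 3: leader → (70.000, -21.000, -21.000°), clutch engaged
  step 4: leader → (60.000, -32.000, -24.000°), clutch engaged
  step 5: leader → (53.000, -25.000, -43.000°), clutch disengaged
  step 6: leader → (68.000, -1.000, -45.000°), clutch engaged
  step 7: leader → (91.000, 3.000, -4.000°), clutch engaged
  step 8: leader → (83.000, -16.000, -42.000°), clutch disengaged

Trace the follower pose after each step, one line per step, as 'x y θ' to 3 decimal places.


step 0: Δleader=(20.000, -8.000, 5.000°), disengaged; cmd=(0,0,0) → follower holds at (-18.000, 25.000, 74.000°)
step 1: Δleader=(-24.000, -24.000, 18.000°), engaged; cmd=(-11.000, -47.000, 34.000°) → follower=(-29.000, -22.000, 108.000°)
step 2: Δleader=(18.000, 5.000, -40.000°), engaged; cmd=(10.000, 11.000, -82.000°) → follower=(-19.000, -11.000, 26.000°)
step 3: Δleader=(1.000, 1.000, -3.000°), engaged; cmd=(1.500, 3.000, -8.000°) → follower=(-17.500, -8.000, 18.000°)
step 4: Δleader=(-10.000, -11.000, -3.000°), engaged; cmd=(-4.000, -21.000, -8.000°) → follower=(-21.500, -29.000, 10.000°)
step 5: Δleader=(-7.000, 7.000, -19.000°), disengaged; cmd=(0,0,0) → follower holds at (-21.500, -29.000, 10.000°)
step 6: Δleader=(15.000, 24.000, -2.000°), engaged; cmd=(8.500, 49.000, -6.000°) → follower=(-13.000, 20.000, 4.000°)
step 7: Δleader=(23.000, 4.000, 41.000°), engaged; cmd=(12.500, 9.000, 80.000°) → follower=(-0.500, 29.000, 84.000°)
step 8: Δleader=(-8.000, -19.000, -38.000°), disengaged; cmd=(0,0,0) → follower holds at (-0.500, 29.000, 84.000°)

-18.000 25.000 74.000
-29.000 -22.000 108.000
-19.000 -11.000 26.000
-17.500 -8.000 18.000
-21.500 -29.000 10.000
-21.500 -29.000 10.000
-13.000 20.000 4.000
-0.500 29.000 84.000
-0.500 29.000 84.000


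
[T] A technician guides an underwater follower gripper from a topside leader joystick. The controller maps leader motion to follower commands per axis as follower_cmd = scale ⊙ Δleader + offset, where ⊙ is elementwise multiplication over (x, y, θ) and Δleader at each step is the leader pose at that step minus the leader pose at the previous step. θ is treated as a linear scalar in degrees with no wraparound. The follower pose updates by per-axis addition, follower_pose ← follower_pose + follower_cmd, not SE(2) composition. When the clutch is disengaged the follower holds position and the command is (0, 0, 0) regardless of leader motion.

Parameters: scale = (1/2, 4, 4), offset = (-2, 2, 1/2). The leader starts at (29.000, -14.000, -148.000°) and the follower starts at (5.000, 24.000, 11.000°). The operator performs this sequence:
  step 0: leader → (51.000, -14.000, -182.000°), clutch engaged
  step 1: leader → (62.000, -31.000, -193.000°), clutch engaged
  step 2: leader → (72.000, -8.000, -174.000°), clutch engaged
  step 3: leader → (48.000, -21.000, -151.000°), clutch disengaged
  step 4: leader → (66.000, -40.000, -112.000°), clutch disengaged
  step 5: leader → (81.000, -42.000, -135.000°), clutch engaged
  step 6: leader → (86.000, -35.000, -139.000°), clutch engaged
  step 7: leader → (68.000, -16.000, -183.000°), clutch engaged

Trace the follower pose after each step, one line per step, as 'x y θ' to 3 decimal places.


step 0: Δleader=(22.000, 0.000, -34.000°), engaged; cmd=(9.000, 2.000, -135.500°) → follower=(14.000, 26.000, -124.500°)
step 1: Δleader=(11.000, -17.000, -11.000°), engaged; cmd=(3.500, -66.000, -43.500°) → follower=(17.500, -40.000, -168.000°)
step 2: Δleader=(10.000, 23.000, 19.000°), engaged; cmd=(3.000, 94.000, 76.500°) → follower=(20.500, 54.000, -91.500°)
step 3: Δleader=(-24.000, -13.000, 23.000°), disengaged; cmd=(0,0,0) → follower holds at (20.500, 54.000, -91.500°)
step 4: Δleader=(18.000, -19.000, 39.000°), disengaged; cmd=(0,0,0) → follower holds at (20.500, 54.000, -91.500°)
step 5: Δleader=(15.000, -2.000, -23.000°), engaged; cmd=(5.500, -6.000, -91.500°) → follower=(26.000, 48.000, -183.000°)
step 6: Δleader=(5.000, 7.000, -4.000°), engaged; cmd=(0.500, 30.000, -15.500°) → follower=(26.500, 78.000, -198.500°)
step 7: Δleader=(-18.000, 19.000, -44.000°), engaged; cmd=(-11.000, 78.000, -175.500°) → follower=(15.500, 156.000, -374.000°)

14.000 26.000 -124.500
17.500 -40.000 -168.000
20.500 54.000 -91.500
20.500 54.000 -91.500
20.500 54.000 -91.500
26.000 48.000 -183.000
26.500 78.000 -198.500
15.500 156.000 -374.000


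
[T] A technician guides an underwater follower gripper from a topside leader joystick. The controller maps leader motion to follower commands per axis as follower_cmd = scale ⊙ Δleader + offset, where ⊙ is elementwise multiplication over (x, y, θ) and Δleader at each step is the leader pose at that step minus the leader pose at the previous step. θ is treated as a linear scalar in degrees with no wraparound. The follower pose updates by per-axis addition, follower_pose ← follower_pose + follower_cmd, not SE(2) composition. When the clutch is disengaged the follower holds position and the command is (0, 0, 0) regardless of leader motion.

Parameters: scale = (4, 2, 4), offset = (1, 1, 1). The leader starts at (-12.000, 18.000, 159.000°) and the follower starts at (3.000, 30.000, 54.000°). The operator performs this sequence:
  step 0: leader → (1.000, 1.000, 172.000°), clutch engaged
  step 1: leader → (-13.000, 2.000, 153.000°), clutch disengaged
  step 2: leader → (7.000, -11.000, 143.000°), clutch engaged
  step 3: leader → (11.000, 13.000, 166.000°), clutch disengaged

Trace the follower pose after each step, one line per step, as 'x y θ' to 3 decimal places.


56.000 -3.000 107.000
56.000 -3.000 107.000
137.000 -28.000 68.000
137.000 -28.000 68.000

step 0: Δleader=(13.000, -17.000, 13.000°), engaged; cmd=(53.000, -33.000, 53.000°) → follower=(56.000, -3.000, 107.000°)
step 1: Δleader=(-14.000, 1.000, -19.000°), disengaged; cmd=(0,0,0) → follower holds at (56.000, -3.000, 107.000°)
step 2: Δleader=(20.000, -13.000, -10.000°), engaged; cmd=(81.000, -25.000, -39.000°) → follower=(137.000, -28.000, 68.000°)
step 3: Δleader=(4.000, 24.000, 23.000°), disengaged; cmd=(0,0,0) → follower holds at (137.000, -28.000, 68.000°)


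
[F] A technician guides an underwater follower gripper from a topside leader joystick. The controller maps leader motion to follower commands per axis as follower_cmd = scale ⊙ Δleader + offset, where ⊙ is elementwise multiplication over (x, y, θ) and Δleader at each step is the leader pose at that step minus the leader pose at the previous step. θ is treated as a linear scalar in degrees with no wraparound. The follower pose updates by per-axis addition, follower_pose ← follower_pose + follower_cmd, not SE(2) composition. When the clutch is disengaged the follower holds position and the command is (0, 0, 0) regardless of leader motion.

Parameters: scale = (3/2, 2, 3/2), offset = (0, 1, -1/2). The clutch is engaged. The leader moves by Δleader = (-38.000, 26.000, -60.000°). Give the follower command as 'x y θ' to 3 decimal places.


axis x: 3/2·-38.000 + 0 = -57.000
axis y: 2·26.000 + 1 = 53.000
axis θ: 3/2·-60.000 + -1/2 = -90.500

-57.000 53.000 -90.500


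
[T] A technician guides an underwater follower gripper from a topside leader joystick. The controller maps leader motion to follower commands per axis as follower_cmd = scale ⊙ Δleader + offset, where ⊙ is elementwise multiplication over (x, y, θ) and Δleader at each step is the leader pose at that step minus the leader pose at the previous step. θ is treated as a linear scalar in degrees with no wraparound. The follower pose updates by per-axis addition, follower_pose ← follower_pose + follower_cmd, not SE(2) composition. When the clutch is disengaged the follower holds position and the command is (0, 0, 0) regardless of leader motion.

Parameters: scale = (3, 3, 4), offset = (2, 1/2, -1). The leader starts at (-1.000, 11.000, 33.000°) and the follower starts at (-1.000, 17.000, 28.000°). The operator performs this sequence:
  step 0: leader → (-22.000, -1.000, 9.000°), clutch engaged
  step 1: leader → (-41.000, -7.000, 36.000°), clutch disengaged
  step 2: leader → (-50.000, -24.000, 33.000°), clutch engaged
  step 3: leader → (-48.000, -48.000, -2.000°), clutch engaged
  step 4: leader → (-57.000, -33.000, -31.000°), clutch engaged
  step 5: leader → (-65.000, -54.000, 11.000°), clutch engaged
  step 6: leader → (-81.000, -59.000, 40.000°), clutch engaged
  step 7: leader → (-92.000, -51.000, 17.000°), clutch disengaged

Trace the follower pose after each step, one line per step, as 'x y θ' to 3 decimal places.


step 0: Δleader=(-21.000, -12.000, -24.000°), engaged; cmd=(-61.000, -35.500, -97.000°) → follower=(-62.000, -18.500, -69.000°)
step 1: Δleader=(-19.000, -6.000, 27.000°), disengaged; cmd=(0,0,0) → follower holds at (-62.000, -18.500, -69.000°)
step 2: Δleader=(-9.000, -17.000, -3.000°), engaged; cmd=(-25.000, -50.500, -13.000°) → follower=(-87.000, -69.000, -82.000°)
step 3: Δleader=(2.000, -24.000, -35.000°), engaged; cmd=(8.000, -71.500, -141.000°) → follower=(-79.000, -140.500, -223.000°)
step 4: Δleader=(-9.000, 15.000, -29.000°), engaged; cmd=(-25.000, 45.500, -117.000°) → follower=(-104.000, -95.000, -340.000°)
step 5: Δleader=(-8.000, -21.000, 42.000°), engaged; cmd=(-22.000, -62.500, 167.000°) → follower=(-126.000, -157.500, -173.000°)
step 6: Δleader=(-16.000, -5.000, 29.000°), engaged; cmd=(-46.000, -14.500, 115.000°) → follower=(-172.000, -172.000, -58.000°)
step 7: Δleader=(-11.000, 8.000, -23.000°), disengaged; cmd=(0,0,0) → follower holds at (-172.000, -172.000, -58.000°)

-62.000 -18.500 -69.000
-62.000 -18.500 -69.000
-87.000 -69.000 -82.000
-79.000 -140.500 -223.000
-104.000 -95.000 -340.000
-126.000 -157.500 -173.000
-172.000 -172.000 -58.000
-172.000 -172.000 -58.000


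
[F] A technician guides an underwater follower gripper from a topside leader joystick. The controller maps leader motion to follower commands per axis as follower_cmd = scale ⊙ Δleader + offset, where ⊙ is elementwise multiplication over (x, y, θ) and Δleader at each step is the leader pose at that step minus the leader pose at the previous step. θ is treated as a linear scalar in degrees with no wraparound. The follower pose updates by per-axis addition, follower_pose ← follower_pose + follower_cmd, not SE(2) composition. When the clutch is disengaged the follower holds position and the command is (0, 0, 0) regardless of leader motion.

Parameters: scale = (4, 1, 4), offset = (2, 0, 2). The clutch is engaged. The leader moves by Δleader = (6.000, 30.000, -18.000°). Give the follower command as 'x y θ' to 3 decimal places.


axis x: 4·6.000 + 2 = 26.000
axis y: 1·30.000 + 0 = 30.000
axis θ: 4·-18.000 + 2 = -70.000

26.000 30.000 -70.000


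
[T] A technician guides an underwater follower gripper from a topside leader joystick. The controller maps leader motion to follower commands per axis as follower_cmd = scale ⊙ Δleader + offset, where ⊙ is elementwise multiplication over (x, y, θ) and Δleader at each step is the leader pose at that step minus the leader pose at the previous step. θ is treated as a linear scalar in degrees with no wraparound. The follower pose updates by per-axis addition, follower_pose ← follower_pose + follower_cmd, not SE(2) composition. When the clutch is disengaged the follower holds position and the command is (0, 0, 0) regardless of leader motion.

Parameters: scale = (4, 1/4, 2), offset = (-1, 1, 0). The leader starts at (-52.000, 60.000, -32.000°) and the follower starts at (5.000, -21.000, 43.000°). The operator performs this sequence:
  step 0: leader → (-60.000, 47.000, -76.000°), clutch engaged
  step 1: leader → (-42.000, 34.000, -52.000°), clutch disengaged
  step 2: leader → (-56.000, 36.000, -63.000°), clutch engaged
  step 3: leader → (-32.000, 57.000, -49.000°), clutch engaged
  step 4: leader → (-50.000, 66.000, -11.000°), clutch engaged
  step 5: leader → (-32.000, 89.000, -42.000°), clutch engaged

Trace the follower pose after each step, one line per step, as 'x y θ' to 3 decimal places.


-28.000 -23.250 -45.000
-28.000 -23.250 -45.000
-85.000 -21.750 -67.000
10.000 -15.500 -39.000
-63.000 -12.250 37.000
8.000 -5.500 -25.000

step 0: Δleader=(-8.000, -13.000, -44.000°), engaged; cmd=(-33.000, -2.250, -88.000°) → follower=(-28.000, -23.250, -45.000°)
step 1: Δleader=(18.000, -13.000, 24.000°), disengaged; cmd=(0,0,0) → follower holds at (-28.000, -23.250, -45.000°)
step 2: Δleader=(-14.000, 2.000, -11.000°), engaged; cmd=(-57.000, 1.500, -22.000°) → follower=(-85.000, -21.750, -67.000°)
step 3: Δleader=(24.000, 21.000, 14.000°), engaged; cmd=(95.000, 6.250, 28.000°) → follower=(10.000, -15.500, -39.000°)
step 4: Δleader=(-18.000, 9.000, 38.000°), engaged; cmd=(-73.000, 3.250, 76.000°) → follower=(-63.000, -12.250, 37.000°)
step 5: Δleader=(18.000, 23.000, -31.000°), engaged; cmd=(71.000, 6.750, -62.000°) → follower=(8.000, -5.500, -25.000°)


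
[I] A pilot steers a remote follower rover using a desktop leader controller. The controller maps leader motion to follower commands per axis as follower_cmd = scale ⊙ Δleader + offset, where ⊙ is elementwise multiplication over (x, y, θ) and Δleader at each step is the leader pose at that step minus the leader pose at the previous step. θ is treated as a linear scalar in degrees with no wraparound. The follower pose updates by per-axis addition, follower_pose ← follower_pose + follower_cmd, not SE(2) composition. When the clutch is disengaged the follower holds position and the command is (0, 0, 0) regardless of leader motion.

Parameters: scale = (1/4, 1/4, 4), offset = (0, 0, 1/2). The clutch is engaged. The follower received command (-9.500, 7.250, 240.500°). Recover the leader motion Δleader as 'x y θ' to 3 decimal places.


-38.000 29.000 60.000

axis x: (-9.500 − 0) / (1/4) = -38.000
axis y: (7.250 − 0) / (1/4) = 29.000
axis θ: (240.500 − 1/2) / (4) = 60.000


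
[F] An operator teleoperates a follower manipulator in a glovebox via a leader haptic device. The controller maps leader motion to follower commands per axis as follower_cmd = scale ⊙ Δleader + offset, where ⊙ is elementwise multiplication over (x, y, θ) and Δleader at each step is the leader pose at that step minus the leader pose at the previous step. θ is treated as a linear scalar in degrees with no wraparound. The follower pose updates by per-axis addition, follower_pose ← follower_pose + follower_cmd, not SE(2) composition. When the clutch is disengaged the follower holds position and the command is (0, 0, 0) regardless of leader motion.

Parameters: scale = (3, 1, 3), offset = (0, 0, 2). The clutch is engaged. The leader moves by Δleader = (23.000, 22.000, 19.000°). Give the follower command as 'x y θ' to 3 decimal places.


69.000 22.000 59.000

axis x: 3·23.000 + 0 = 69.000
axis y: 1·22.000 + 0 = 22.000
axis θ: 3·19.000 + 2 = 59.000


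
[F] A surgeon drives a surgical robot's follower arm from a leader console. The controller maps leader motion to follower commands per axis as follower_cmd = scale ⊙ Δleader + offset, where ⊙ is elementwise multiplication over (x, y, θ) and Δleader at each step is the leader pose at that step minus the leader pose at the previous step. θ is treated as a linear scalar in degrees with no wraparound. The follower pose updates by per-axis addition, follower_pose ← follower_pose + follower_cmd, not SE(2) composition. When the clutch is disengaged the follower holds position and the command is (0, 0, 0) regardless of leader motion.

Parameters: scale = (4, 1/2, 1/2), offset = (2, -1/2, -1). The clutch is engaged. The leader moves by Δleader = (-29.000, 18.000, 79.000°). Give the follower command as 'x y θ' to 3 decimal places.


axis x: 4·-29.000 + 2 = -114.000
axis y: 1/2·18.000 + -1/2 = 8.500
axis θ: 1/2·79.000 + -1 = 38.500

-114.000 8.500 38.500


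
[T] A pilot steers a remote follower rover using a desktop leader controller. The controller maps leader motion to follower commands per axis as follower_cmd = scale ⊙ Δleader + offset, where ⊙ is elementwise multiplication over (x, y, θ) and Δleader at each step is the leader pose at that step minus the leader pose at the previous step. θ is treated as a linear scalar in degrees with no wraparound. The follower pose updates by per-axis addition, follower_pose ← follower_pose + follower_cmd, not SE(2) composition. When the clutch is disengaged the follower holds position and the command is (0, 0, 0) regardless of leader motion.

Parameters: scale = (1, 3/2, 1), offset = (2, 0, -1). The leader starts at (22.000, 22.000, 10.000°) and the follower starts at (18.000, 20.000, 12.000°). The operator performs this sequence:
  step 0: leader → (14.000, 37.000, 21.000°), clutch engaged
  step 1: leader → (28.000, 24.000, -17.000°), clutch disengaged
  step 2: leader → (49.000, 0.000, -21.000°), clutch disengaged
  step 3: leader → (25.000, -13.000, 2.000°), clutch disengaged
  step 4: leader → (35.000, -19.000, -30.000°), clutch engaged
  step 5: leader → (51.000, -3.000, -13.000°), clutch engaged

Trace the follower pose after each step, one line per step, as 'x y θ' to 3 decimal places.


step 0: Δleader=(-8.000, 15.000, 11.000°), engaged; cmd=(-6.000, 22.500, 10.000°) → follower=(12.000, 42.500, 22.000°)
step 1: Δleader=(14.000, -13.000, -38.000°), disengaged; cmd=(0,0,0) → follower holds at (12.000, 42.500, 22.000°)
step 2: Δleader=(21.000, -24.000, -4.000°), disengaged; cmd=(0,0,0) → follower holds at (12.000, 42.500, 22.000°)
step 3: Δleader=(-24.000, -13.000, 23.000°), disengaged; cmd=(0,0,0) → follower holds at (12.000, 42.500, 22.000°)
step 4: Δleader=(10.000, -6.000, -32.000°), engaged; cmd=(12.000, -9.000, -33.000°) → follower=(24.000, 33.500, -11.000°)
step 5: Δleader=(16.000, 16.000, 17.000°), engaged; cmd=(18.000, 24.000, 16.000°) → follower=(42.000, 57.500, 5.000°)

12.000 42.500 22.000
12.000 42.500 22.000
12.000 42.500 22.000
12.000 42.500 22.000
24.000 33.500 -11.000
42.000 57.500 5.000


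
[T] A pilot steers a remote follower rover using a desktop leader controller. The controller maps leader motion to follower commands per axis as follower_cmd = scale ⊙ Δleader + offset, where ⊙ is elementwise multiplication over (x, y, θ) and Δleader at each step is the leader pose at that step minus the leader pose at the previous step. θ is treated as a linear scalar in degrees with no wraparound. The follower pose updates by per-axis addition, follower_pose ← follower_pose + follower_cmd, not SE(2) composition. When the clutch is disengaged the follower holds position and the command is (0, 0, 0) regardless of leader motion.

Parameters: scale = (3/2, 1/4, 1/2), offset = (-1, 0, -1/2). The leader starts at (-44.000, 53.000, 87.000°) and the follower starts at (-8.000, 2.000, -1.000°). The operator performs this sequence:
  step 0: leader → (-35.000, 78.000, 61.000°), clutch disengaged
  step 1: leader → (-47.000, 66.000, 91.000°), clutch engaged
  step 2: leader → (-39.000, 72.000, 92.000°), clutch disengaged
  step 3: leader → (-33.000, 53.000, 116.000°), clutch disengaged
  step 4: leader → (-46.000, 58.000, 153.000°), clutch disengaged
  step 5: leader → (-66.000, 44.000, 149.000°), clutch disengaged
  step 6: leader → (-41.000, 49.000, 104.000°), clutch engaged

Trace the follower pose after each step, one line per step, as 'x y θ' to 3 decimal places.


-8.000 2.000 -1.000
-27.000 -1.000 13.500
-27.000 -1.000 13.500
-27.000 -1.000 13.500
-27.000 -1.000 13.500
-27.000 -1.000 13.500
9.500 0.250 -9.500

step 0: Δleader=(9.000, 25.000, -26.000°), disengaged; cmd=(0,0,0) → follower holds at (-8.000, 2.000, -1.000°)
step 1: Δleader=(-12.000, -12.000, 30.000°), engaged; cmd=(-19.000, -3.000, 14.500°) → follower=(-27.000, -1.000, 13.500°)
step 2: Δleader=(8.000, 6.000, 1.000°), disengaged; cmd=(0,0,0) → follower holds at (-27.000, -1.000, 13.500°)
step 3: Δleader=(6.000, -19.000, 24.000°), disengaged; cmd=(0,0,0) → follower holds at (-27.000, -1.000, 13.500°)
step 4: Δleader=(-13.000, 5.000, 37.000°), disengaged; cmd=(0,0,0) → follower holds at (-27.000, -1.000, 13.500°)
step 5: Δleader=(-20.000, -14.000, -4.000°), disengaged; cmd=(0,0,0) → follower holds at (-27.000, -1.000, 13.500°)
step 6: Δleader=(25.000, 5.000, -45.000°), engaged; cmd=(36.500, 1.250, -23.000°) → follower=(9.500, 0.250, -9.500°)


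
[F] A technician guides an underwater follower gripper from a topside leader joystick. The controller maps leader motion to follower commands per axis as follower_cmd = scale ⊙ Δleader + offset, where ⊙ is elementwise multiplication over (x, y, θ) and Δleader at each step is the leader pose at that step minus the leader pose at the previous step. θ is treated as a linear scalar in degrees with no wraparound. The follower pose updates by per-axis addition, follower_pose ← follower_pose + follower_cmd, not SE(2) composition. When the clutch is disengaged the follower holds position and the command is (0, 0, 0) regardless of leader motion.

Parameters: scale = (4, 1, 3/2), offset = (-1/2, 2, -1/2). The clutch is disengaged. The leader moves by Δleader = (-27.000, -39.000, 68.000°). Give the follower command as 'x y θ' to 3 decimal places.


clutch disengaged → follower holds; cmd = (0, 0, 0)

0.000 0.000 0.000


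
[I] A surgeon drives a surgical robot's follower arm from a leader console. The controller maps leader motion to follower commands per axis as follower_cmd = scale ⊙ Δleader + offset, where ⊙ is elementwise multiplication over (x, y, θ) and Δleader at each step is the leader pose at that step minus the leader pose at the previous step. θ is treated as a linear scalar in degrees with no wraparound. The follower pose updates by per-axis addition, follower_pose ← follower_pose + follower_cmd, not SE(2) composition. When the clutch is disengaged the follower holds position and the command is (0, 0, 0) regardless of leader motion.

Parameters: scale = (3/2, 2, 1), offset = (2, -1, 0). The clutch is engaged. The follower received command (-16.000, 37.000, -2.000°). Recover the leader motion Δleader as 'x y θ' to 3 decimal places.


axis x: (-16.000 − 2) / (3/2) = -12.000
axis y: (37.000 − -1) / (2) = 19.000
axis θ: (-2.000 − 0) / (1) = -2.000

-12.000 19.000 -2.000


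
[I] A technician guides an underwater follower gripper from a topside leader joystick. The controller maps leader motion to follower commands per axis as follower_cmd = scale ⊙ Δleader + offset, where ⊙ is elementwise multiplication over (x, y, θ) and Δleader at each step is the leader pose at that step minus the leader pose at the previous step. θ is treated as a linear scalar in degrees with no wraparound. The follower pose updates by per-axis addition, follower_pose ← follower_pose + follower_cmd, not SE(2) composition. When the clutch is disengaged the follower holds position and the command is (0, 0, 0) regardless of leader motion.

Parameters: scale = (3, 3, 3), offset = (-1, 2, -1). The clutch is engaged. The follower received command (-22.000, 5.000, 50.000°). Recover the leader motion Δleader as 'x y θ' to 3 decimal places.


axis x: (-22.000 − -1) / (3) = -7.000
axis y: (5.000 − 2) / (3) = 1.000
axis θ: (50.000 − -1) / (3) = 17.000

-7.000 1.000 17.000


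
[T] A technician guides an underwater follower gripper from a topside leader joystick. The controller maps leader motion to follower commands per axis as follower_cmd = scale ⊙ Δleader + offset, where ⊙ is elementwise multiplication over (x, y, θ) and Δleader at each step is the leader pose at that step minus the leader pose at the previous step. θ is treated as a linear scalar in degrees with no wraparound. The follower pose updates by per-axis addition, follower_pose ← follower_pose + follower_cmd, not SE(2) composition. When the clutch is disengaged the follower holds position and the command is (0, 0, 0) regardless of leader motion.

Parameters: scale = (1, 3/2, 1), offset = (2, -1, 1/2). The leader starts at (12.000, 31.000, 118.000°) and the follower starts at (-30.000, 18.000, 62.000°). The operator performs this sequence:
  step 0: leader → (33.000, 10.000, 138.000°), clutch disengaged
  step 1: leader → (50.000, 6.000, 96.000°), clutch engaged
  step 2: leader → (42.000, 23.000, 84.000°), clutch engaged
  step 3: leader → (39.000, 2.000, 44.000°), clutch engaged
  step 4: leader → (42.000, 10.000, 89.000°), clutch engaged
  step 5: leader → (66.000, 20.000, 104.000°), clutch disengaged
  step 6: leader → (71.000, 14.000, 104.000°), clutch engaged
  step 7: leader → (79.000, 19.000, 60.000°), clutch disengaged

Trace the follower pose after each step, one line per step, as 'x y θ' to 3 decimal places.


step 0: Δleader=(21.000, -21.000, 20.000°), disengaged; cmd=(0,0,0) → follower holds at (-30.000, 18.000, 62.000°)
step 1: Δleader=(17.000, -4.000, -42.000°), engaged; cmd=(19.000, -7.000, -41.500°) → follower=(-11.000, 11.000, 20.500°)
step 2: Δleader=(-8.000, 17.000, -12.000°), engaged; cmd=(-6.000, 24.500, -11.500°) → follower=(-17.000, 35.500, 9.000°)
step 3: Δleader=(-3.000, -21.000, -40.000°), engaged; cmd=(-1.000, -32.500, -39.500°) → follower=(-18.000, 3.000, -30.500°)
step 4: Δleader=(3.000, 8.000, 45.000°), engaged; cmd=(5.000, 11.000, 45.500°) → follower=(-13.000, 14.000, 15.000°)
step 5: Δleader=(24.000, 10.000, 15.000°), disengaged; cmd=(0,0,0) → follower holds at (-13.000, 14.000, 15.000°)
step 6: Δleader=(5.000, -6.000, 0.000°), engaged; cmd=(7.000, -10.000, 0.500°) → follower=(-6.000, 4.000, 15.500°)
step 7: Δleader=(8.000, 5.000, -44.000°), disengaged; cmd=(0,0,0) → follower holds at (-6.000, 4.000, 15.500°)

-30.000 18.000 62.000
-11.000 11.000 20.500
-17.000 35.500 9.000
-18.000 3.000 -30.500
-13.000 14.000 15.000
-13.000 14.000 15.000
-6.000 4.000 15.500
-6.000 4.000 15.500


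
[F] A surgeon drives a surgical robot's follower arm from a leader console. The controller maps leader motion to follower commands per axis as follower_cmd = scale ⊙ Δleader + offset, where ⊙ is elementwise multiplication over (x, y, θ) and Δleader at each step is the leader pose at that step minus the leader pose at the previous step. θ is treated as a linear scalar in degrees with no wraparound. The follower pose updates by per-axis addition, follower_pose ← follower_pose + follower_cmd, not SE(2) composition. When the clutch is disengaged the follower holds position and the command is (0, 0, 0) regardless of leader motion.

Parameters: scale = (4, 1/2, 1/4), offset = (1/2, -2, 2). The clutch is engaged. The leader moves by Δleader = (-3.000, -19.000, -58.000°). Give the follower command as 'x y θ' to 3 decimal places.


-11.500 -11.500 -12.500

axis x: 4·-3.000 + 1/2 = -11.500
axis y: 1/2·-19.000 + -2 = -11.500
axis θ: 1/4·-58.000 + 2 = -12.500


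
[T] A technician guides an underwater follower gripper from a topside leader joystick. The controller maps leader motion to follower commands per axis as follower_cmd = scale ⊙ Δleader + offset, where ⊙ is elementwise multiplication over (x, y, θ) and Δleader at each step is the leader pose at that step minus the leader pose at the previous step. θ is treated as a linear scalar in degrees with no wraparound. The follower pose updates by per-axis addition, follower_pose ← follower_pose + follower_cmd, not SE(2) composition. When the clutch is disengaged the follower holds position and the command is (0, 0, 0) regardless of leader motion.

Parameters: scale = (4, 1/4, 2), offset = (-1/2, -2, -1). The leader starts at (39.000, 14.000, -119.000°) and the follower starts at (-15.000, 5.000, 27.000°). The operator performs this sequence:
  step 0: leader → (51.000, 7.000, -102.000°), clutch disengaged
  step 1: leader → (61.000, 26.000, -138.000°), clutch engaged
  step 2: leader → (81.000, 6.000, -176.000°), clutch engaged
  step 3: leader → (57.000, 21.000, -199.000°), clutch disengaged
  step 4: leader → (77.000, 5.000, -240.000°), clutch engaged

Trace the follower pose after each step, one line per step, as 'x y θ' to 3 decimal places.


step 0: Δleader=(12.000, -7.000, 17.000°), disengaged; cmd=(0,0,0) → follower holds at (-15.000, 5.000, 27.000°)
step 1: Δleader=(10.000, 19.000, -36.000°), engaged; cmd=(39.500, 2.750, -73.000°) → follower=(24.500, 7.750, -46.000°)
step 2: Δleader=(20.000, -20.000, -38.000°), engaged; cmd=(79.500, -7.000, -77.000°) → follower=(104.000, 0.750, -123.000°)
step 3: Δleader=(-24.000, 15.000, -23.000°), disengaged; cmd=(0,0,0) → follower holds at (104.000, 0.750, -123.000°)
step 4: Δleader=(20.000, -16.000, -41.000°), engaged; cmd=(79.500, -6.000, -83.000°) → follower=(183.500, -5.250, -206.000°)

-15.000 5.000 27.000
24.500 7.750 -46.000
104.000 0.750 -123.000
104.000 0.750 -123.000
183.500 -5.250 -206.000


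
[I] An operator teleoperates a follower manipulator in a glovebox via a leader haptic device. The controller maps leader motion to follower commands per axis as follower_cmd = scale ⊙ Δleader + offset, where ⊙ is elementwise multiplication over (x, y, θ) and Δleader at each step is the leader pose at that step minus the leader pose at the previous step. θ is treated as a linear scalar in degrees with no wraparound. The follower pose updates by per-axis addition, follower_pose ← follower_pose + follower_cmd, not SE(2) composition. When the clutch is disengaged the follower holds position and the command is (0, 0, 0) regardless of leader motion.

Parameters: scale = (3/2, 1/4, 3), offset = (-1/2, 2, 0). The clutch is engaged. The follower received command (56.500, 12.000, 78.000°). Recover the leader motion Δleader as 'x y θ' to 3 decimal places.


38.000 40.000 26.000

axis x: (56.500 − -1/2) / (3/2) = 38.000
axis y: (12.000 − 2) / (1/4) = 40.000
axis θ: (78.000 − 0) / (3) = 26.000


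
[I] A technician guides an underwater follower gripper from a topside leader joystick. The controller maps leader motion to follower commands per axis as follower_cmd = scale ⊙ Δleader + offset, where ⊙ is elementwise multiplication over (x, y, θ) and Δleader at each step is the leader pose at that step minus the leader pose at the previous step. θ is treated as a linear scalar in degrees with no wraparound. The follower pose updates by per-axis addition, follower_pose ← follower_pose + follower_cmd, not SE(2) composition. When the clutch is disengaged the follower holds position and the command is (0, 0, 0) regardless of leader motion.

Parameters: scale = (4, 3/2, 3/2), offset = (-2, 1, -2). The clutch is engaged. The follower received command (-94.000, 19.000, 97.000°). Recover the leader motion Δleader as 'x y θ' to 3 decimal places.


axis x: (-94.000 − -2) / (4) = -23.000
axis y: (19.000 − 1) / (3/2) = 12.000
axis θ: (97.000 − -2) / (3/2) = 66.000

-23.000 12.000 66.000
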